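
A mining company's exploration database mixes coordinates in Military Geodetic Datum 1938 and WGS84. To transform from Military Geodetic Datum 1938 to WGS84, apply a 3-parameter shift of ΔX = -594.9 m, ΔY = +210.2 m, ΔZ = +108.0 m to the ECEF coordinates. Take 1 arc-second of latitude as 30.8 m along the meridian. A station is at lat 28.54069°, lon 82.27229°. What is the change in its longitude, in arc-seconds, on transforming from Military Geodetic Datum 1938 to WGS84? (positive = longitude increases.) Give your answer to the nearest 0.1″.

sin φ = 0.477783, cos φ = 0.878478, sin λ = 0.990918, cos λ = 0.134465.
East component: ΔE = −sin λ·ΔX + cos λ·ΔY = −(0.990918)(-594.9) + (0.134465)(210.2) = 617.76 m.
1° of latitude spans 3600 × 30.80 = 110880 m; at latitude φ, 1° of longitude spans that × cos φ = 97405.6 m, so Δλ = 617.76 / 97405.6 × 3600 = 22.832″.

Δλ = 22.8″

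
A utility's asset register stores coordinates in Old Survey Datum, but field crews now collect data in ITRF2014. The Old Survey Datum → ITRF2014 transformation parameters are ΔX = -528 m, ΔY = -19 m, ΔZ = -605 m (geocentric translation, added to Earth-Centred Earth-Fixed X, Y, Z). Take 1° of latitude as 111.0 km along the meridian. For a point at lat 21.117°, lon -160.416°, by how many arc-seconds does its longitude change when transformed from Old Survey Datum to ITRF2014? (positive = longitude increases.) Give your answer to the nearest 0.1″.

Δλ = -5.5″

sin φ = 0.360274, cos φ = 0.932847, sin λ = -0.335188, cos λ = -0.942151.
East component: ΔE = −sin λ·ΔX + cos λ·ΔY = −(-0.335188)(-528) + (-0.942151)(-19) = -159.08 m.
1° of latitude spans 111000 m; at latitude φ, 1° of longitude spans that × cos φ = 103546.0 m, so Δλ = -159.08 / 103546.0 × 3600 = -5.531″.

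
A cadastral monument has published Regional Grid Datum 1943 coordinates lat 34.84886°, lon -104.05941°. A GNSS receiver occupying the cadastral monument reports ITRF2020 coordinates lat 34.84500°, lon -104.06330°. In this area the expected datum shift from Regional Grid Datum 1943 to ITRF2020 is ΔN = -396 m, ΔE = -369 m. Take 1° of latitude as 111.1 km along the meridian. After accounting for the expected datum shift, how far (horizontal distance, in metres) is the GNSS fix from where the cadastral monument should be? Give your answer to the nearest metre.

36 m

Observed coordinate differences: Δφ = -0.00386°, Δλ = -0.00389°.
Converting to metres (1° lat = 111100 m, cos φ = 0.820662): observed ΔN = -428.8 m, observed ΔE = -354.7 m.
Subtracting the expected shift leaves a residual of -428.8 − (-396) = -32.8 m north and -354.7 − (-369) = 14.3 m east.
Residual distance = √((-32.8)² + 14.3²) = 35.8 m.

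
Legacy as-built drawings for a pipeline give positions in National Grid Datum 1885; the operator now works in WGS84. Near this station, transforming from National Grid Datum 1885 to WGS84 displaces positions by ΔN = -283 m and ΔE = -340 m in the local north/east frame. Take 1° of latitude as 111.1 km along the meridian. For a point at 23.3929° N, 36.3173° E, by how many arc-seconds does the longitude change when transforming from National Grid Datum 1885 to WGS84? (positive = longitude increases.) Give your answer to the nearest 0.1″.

Δλ = -12.0″

At latitude 23.3929°, cos φ = 0.917804.
1° of longitude at this latitude = 111.1 × cos φ = 101.97 km, so Δλ = -340.0 / 101968.0 = -0.0033344° = -12.004″.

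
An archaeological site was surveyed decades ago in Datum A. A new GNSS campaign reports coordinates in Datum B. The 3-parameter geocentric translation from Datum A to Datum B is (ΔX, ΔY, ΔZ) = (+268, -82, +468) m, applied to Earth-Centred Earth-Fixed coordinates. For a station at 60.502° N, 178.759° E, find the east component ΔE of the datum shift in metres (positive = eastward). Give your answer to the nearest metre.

ΔE = 76 m

At φ = 60.502°, λ = 178.759°: sin φ = 0.870373, cos φ = 0.492393, sin λ = 0.021658, cos λ = -0.999765.
ΔE = −sin λ·ΔX + cos λ·ΔY = −(0.021658)·(268) + (-0.999765)·(-82) = 76.18 m.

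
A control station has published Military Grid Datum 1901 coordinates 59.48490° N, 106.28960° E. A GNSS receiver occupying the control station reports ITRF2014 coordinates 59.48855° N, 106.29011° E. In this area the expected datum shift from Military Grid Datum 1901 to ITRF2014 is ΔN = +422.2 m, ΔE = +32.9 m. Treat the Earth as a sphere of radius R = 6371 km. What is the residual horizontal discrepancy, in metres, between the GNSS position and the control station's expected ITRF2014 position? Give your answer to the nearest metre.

Observed coordinate differences: Δφ = +0.00365°, Δλ = +0.00051°.
Converting to metres (1° lat = 111195 m, cos φ = 0.507765): observed ΔN = 405.9 m, observed ΔE = 28.8 m.
Subtracting the expected shift leaves a residual of 405.9 − (422.2) = -16.3 m north and 28.8 − (32.9) = -4.1 m east.
Residual distance = √((-16.3)² + (-4.1)²) = 16.8 m.

17 m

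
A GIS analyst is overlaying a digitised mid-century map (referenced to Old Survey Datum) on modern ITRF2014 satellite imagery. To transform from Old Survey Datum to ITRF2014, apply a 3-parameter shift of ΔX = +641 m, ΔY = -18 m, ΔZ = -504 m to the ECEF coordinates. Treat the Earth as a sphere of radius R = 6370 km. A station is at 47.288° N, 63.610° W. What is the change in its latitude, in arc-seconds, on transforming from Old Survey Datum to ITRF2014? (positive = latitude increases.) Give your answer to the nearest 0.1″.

sin φ = 0.734773, cos φ = 0.678314, sin λ = -0.895789, cos λ = 0.444479.
North component: ΔN = −sin φ cos λ·ΔX − sin φ sin λ·ΔY + cos φ·ΔZ = −(0.734773)(0.444479)(641) − (0.734773)(-0.895789)(-18) + (0.678314)(-504) = -563.06 m.
1° of latitude spans πR/180 = 111177 m, so Δφ = -563.06 / 111177 × 3600 = -18.232″.

Δφ = -18.2″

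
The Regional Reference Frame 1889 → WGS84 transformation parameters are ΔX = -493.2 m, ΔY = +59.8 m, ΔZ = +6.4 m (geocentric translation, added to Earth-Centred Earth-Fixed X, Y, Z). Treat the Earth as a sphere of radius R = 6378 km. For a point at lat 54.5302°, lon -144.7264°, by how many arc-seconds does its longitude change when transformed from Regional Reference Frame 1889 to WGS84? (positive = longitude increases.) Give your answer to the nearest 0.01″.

sin φ = 0.814421, cos φ = 0.580274, sin λ = -0.577482, cos λ = -0.816404.
East component: ΔE = −sin λ·ΔX + cos λ·ΔY = −(-0.577482)(-493.2) + (-0.816404)(59.8) = -333.63 m.
1° of latitude spans πR/180 = 111317 m; at latitude φ, 1° of longitude spans that × cos φ = 64594.4 m, so Δλ = -333.63 / 64594.4 × 3600 = -18.594″.

Δλ = -18.59″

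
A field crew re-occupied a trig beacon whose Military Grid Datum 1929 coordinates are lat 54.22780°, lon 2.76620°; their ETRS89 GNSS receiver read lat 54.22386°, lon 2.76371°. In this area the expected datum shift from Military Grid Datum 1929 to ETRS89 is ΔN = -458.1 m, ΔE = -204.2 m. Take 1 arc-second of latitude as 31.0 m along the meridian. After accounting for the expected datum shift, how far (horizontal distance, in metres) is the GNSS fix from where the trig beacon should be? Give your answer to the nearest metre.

46 m

Observed coordinate differences: Δφ = -0.00394°, Δλ = -0.00249°.
Converting to metres (1° lat = 111600 m, cos φ = 0.584564): observed ΔN = -439.7 m, observed ΔE = -162.4 m.
Subtracting the expected shift leaves a residual of -439.7 − (-458.1) = 18.4 m north and -162.4 − (-204.2) = 41.8 m east.
Residual distance = √(18.4² + 41.8²) = 45.6 m.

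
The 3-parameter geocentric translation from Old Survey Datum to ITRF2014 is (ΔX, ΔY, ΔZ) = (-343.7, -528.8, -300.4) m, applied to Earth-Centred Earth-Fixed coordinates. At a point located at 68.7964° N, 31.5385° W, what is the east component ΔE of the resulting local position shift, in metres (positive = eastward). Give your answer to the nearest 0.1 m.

At φ = 68.7964°, λ = -31.5385°: sin φ = 0.932301, cos φ = 0.361683, sin λ = -0.523071, cos λ = 0.852289.
ΔE = −sin λ·ΔX + cos λ·ΔY = −(-0.523071)·(-343.7) + (0.852289)·(-528.8) = -630.47 m.

ΔE = -630.5 m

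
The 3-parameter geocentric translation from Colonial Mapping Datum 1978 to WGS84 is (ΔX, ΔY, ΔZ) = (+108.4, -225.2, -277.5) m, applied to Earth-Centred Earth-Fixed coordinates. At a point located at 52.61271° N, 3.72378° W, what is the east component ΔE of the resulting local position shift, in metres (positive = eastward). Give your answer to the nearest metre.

The local east axis at (φ, λ) is (−sin λ, cos λ, 0), so ΔE = −sin(-3.72378°)·108.4 + cos(-3.72378°)·(-225.2) = -217.68 m.

ΔE = -218 m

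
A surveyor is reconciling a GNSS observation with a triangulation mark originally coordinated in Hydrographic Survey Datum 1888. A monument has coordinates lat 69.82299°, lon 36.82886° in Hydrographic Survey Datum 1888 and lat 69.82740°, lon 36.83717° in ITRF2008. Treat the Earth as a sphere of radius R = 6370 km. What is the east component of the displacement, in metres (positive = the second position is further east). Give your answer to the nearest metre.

ΔE = 319 m

Δφ = 69.82740° − 69.82299° = +0.00441°; Δλ = 36.83717° − 36.82886° = +0.00831°.
1° along a meridian = πR/180 = 111177 m.
ΔN = Δφ × 111177 = 490.3 m; ΔE = Δλ × 111177 × cos(69.82299°) = +0.00831 × 111177 × 0.344922 = 318.7 m.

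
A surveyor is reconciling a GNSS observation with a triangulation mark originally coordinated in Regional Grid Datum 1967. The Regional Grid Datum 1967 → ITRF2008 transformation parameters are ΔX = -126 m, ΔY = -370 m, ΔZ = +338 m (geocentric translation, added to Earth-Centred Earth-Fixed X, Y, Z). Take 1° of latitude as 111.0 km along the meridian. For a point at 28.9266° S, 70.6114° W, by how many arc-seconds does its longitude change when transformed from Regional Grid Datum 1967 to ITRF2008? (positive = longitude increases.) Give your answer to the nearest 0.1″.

sin φ = -0.483689, cos φ = 0.875240, sin λ = -0.943289, cos λ = 0.331973.
East component: ΔE = −sin λ·ΔX + cos λ·ΔY = −(-0.943289)(-126) + (0.331973)(-370) = -241.68 m.
1° of latitude spans 111000 m; at latitude φ, 1° of longitude spans that × cos φ = 97151.6 m, so Δλ = -241.68 / 97151.6 × 3600 = -8.956″.

Δλ = -9.0″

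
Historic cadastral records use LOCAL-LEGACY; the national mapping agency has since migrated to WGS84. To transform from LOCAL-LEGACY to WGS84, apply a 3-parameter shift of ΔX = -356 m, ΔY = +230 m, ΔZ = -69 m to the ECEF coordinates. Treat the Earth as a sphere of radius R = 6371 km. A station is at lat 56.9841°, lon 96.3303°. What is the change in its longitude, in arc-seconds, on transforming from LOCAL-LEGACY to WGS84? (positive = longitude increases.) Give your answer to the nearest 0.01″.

Δλ = 19.52″

sin φ = 0.838519, cos φ = 0.544872, sin λ = 0.993903, cos λ = -0.110260.
East component: ΔE = −sin λ·ΔX + cos λ·ΔY = −(0.993903)(-356) + (-0.110260)(230) = 328.47 m.
1° of latitude spans πR/180 = 111195 m; at latitude φ, 1° of longitude spans that × cos φ = 60587.0 m, so Δλ = 328.47 / 60587.0 × 3600 = 19.517″.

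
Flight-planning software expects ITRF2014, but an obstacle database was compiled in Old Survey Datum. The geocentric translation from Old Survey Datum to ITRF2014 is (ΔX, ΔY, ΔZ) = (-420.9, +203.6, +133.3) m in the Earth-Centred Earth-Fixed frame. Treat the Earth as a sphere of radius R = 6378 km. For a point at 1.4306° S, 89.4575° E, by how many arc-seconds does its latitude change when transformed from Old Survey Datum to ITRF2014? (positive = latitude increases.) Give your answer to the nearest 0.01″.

sin φ = -0.024966, cos φ = 0.999688, sin λ = 0.999955, cos λ = 0.009468.
North component: ΔN = −sin φ cos λ·ΔX − sin φ sin λ·ΔY + cos φ·ΔZ = −(-0.024966)(0.009468)(-420.9) − (-0.024966)(0.999955)(203.6) + (0.999688)(133.3) = 138.24 m.
1° of latitude spans πR/180 = 111317 m, so Δφ = 138.24 / 111317 × 3600 = 4.471″.

Δφ = 4.47″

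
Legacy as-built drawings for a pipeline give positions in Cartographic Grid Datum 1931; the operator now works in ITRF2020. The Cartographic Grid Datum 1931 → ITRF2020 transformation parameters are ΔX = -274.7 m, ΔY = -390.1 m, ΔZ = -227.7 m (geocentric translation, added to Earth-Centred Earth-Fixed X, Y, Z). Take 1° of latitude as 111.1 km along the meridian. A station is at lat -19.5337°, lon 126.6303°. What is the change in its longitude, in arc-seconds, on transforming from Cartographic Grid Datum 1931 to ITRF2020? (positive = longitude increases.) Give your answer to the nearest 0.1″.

sin φ = -0.334361, cos φ = 0.942445, sin λ = 0.802502, cos λ = -0.596649.
East component: ΔE = −sin λ·ΔX + cos λ·ΔY = −(0.802502)(-274.7) + (-0.596649)(-390.1) = 453.20 m.
1° of latitude spans 111100 m; at latitude φ, 1° of longitude spans that × cos φ = 104705.6 m, so Δλ = 453.20 / 104705.6 × 3600 = 15.582″.

Δλ = 15.6″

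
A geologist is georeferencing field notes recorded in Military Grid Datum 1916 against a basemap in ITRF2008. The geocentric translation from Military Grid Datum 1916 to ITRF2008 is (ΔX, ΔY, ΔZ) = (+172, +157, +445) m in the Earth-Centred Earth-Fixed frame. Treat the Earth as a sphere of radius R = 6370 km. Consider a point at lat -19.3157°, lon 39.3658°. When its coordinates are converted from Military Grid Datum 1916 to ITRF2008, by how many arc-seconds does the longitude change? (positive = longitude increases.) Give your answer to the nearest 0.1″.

sin φ = -0.330773, cos φ = 0.943710, sin λ = 0.634269, cos λ = 0.773112.
East component: ΔE = −sin λ·ΔX + cos λ·ΔY = −(0.634269)(172) + (0.773112)(157) = 12.28 m.
1° of latitude spans πR/180 = 111177 m; at latitude φ, 1° of longitude spans that × cos φ = 104919.3 m, so Δλ = 12.28 / 104919.3 × 3600 = 0.422″.

Δλ = 0.4″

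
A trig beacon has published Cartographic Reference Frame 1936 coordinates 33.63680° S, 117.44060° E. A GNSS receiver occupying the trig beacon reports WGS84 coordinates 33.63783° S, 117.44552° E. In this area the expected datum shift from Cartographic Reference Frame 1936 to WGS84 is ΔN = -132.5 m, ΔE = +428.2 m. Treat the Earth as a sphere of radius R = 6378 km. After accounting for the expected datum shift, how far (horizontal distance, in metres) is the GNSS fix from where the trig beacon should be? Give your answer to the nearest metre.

Observed coordinate differences: Δφ = -0.00103°, Δλ = +0.00492°.
Converting to metres (1° lat = 111317 m, cos φ = 0.832566): observed ΔN = -114.7 m, observed ΔE = 456.0 m.
Subtracting the expected shift leaves a residual of -114.7 − (-132.5) = 17.8 m north and 456.0 − (428.2) = 27.8 m east.
Residual distance = √(17.8² + 27.8²) = 33.0 m.

33 m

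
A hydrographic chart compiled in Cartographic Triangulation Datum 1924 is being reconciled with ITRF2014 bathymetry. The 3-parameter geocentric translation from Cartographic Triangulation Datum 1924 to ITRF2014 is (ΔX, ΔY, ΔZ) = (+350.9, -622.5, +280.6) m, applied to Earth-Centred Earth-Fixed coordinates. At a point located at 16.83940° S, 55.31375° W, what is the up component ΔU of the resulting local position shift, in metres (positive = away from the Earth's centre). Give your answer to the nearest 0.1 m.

ΔU = 599.8 m

The local up (radial) axis is (cos φ cos λ, cos φ sin λ, sin φ), giving ΔU = 191.128 + 489.921 − 81.287 = 599.76 m.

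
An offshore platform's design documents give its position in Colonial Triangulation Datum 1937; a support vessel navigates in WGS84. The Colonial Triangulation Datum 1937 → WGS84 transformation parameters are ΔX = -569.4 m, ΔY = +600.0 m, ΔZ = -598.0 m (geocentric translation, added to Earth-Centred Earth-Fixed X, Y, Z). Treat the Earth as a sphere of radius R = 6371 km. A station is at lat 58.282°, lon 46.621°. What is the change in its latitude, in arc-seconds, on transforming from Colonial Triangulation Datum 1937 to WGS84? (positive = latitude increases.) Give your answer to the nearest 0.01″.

sin φ = 0.850646, cos φ = 0.525739, sin λ = 0.726826, cos λ = 0.686821.
North component: ΔN = −sin φ cos λ·ΔX − sin φ sin λ·ΔY + cos φ·ΔZ = −(0.850646)(0.686821)(-569.4) − (0.850646)(0.726826)(600.0) + (0.525739)(-598.0) = -352.69 m.
1° of latitude spans πR/180 = 111195 m, so Δφ = -352.69 / 111195 × 3600 = -11.418″.

Δφ = -11.42″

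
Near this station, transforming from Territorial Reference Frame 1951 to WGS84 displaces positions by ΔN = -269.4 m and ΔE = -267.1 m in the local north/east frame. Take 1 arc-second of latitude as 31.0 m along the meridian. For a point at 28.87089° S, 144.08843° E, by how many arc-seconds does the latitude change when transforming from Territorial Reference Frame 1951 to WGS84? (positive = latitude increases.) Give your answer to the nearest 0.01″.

Δφ = -8.69″

1″ of latitude = 31.00 m, so Δφ = -269.4 / 31.00 = -8.690″.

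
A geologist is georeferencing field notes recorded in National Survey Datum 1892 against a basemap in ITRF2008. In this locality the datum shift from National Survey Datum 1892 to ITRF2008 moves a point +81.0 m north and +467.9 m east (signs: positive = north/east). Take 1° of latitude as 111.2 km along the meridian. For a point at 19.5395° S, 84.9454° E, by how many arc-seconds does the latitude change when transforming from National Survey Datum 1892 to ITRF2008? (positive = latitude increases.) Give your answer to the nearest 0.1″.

Δφ = 2.6″

1° of latitude = 111.2 km, so Δφ = 81.0 / 111200 = 0.0007284° = 2.622″.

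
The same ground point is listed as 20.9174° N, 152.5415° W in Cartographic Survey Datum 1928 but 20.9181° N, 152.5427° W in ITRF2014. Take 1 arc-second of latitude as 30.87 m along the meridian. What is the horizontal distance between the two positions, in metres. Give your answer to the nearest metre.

Δφ = 20.9181° − 20.9174° = +0.0007°; Δλ = -152.5427° − -152.5415° = -0.0012°.
1° of latitude = 3600 × 30.87 = 111132 m.
ΔN = Δφ × 111132 = 77.8 m; ΔE = Δλ × 111132 × cos(20.9174°) = -0.0012 × 111132 × 0.934096 = -124.6 m.
Distance = √(ΔE² + ΔN²) = √((-124.6)² + 77.8²) = 146.9 m.

147 m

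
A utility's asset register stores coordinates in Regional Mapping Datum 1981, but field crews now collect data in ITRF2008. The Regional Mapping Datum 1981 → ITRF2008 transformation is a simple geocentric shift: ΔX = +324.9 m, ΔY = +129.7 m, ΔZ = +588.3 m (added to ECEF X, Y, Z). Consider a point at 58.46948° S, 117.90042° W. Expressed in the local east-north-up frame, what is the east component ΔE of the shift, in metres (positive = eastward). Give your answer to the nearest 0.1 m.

ΔE = 226.4 m

At φ = -58.46948°, λ = -117.90042°: sin φ = -0.852362, cos φ = 0.522953, sin λ = -0.883762, cos λ = -0.467936.
ΔE = −sin λ·ΔX + cos λ·ΔY = −(-0.883762)·(324.9) + (-0.467936)·(129.7) = 226.44 m.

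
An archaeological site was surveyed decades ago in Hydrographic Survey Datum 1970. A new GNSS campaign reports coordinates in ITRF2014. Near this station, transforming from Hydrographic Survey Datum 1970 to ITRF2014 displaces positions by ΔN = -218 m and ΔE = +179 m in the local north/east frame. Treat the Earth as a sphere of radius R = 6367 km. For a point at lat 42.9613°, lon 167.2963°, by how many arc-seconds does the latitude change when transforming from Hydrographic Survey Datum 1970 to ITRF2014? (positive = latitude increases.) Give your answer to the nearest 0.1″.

On a sphere of radius R, 1 rad of latitude = R, so Δφ = ΔN / R = -218.0 / 6367000 = -3.4239e-05 rad = -7.062″.

Δφ = -7.1″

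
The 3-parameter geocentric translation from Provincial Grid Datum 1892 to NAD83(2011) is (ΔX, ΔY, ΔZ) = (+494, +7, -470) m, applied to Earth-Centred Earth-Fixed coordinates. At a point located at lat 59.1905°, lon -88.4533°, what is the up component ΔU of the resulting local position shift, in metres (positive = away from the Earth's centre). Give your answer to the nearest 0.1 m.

At φ = 59.1905°, λ = -88.4533°: sin φ = 0.858875, cos φ = 0.512185, sin λ = -0.999636, cos λ = 0.026992.
ΔU = cos φ cos λ·ΔX + cos φ sin λ·ΔY + sin φ·ΔZ = (0.512185)(0.026992)(494) + (0.512185)(-0.999636)(7) + (0.858875)(-470) = -400.43 m.

ΔU = -400.4 m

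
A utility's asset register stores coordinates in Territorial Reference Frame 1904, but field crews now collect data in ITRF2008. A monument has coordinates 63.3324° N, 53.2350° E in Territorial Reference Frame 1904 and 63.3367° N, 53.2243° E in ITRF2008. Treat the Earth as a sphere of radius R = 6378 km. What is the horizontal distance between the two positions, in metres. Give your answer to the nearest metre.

718 m

Δφ = 63.3367° − 63.3324° = +0.0043°; Δλ = 53.2243° − 53.2350° = -0.0107°.
1° along a meridian = πR/180 = 111317 m.
ΔN = Δφ × 111317 = 478.7 m; ΔE = Δλ × 111317 × cos(63.3324°) = -0.0107 × 111317 × 0.448814 = -534.6 m.
Distance = √(ΔE² + ΔN²) = √((-534.6)² + 478.7²) = 717.6 m.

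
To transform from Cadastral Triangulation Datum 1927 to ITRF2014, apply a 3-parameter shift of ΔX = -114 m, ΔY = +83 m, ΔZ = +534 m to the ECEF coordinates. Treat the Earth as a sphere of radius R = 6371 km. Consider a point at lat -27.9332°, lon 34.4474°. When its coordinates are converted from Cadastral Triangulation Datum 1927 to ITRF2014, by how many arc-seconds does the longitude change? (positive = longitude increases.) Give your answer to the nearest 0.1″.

sin φ = -0.468442, cos φ = 0.883494, sin λ = 0.565649, cos λ = 0.824646.
East component: ΔE = −sin λ·ΔX + cos λ·ΔY = −(0.565649)(-114) + (0.824646)(83) = 132.93 m.
1° of latitude spans πR/180 = 111195 m; at latitude φ, 1° of longitude spans that × cos φ = 98240.1 m, so Δλ = 132.93 / 98240.1 × 3600 = 4.871″.

Δλ = 4.9″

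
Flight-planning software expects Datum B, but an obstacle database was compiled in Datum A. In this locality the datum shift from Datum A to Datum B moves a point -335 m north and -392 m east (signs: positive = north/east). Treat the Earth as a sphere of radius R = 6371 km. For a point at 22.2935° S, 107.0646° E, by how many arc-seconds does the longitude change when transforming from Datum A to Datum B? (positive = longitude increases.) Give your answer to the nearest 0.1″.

Δλ = -13.7″

At latitude -22.2935°, cos φ = 0.925253.
One radian of longitude at latitude φ spans R cos φ, so Δλ = ΔE / (R cos φ) = -392.0 / (6371000 × 0.925253) = -6.6499e-05 rad = -13.716″.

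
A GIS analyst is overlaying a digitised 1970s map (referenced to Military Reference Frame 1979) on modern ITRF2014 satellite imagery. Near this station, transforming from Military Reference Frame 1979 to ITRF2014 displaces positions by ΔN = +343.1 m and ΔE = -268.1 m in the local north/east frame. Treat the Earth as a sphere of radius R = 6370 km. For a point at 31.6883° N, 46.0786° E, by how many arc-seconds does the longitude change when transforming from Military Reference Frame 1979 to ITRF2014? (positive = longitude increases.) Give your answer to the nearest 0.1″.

At latitude 31.6883°, cos φ = 0.850918.
One radian of longitude at latitude φ spans R cos φ, so Δλ = ΔE / (R cos φ) = -268.1 / (6370000 × 0.850918) = -4.9462e-05 rad = -10.202″.

Δλ = -10.2″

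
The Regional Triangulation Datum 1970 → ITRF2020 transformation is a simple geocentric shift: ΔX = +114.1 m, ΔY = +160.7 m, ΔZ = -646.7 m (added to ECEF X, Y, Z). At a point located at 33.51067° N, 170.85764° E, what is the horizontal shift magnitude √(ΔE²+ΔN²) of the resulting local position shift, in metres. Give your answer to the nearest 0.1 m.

The local east axis at (φ, λ) is (−sin λ, cos λ, 0), so ΔE = −sin(170.85764°)·114.1 + cos(170.85764°)·160.7 = -176.79 m.
The local north axis is (−sin φ cos λ, −sin φ sin λ, cos φ), giving ΔN = 62.193 − 14.097 − 539.207 = -491.11 m.
Horizontal magnitude = √(ΔE² + ΔN²) = √((-176.79)² + (-491.11)²) = 521.96 m.

522.0 m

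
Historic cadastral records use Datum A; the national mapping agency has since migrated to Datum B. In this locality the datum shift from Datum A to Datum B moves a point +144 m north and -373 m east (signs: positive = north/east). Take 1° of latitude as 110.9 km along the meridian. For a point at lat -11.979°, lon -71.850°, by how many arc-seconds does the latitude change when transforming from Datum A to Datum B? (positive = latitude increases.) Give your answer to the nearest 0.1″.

Δφ = 4.7″

1° of latitude = 110.9 km, so Δφ = 144.0 / 110900 = 0.0012985° = 4.674″.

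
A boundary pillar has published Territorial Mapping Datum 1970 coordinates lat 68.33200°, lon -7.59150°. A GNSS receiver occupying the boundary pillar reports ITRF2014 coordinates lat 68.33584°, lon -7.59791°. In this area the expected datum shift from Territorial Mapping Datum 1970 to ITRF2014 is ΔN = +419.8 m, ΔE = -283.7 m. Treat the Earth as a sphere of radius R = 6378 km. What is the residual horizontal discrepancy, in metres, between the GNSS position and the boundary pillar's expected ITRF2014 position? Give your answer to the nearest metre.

Observed coordinate differences: Δφ = +0.00384°, Δλ = -0.00641°.
Converting to metres (1° lat = 111317 m, cos φ = 0.369228): observed ΔN = 427.5 m, observed ΔE = -263.5 m.
Subtracting the expected shift leaves a residual of 427.5 − (419.8) = 7.7 m north and -263.5 − (-283.7) = 20.2 m east.
Residual distance = √(7.7² + 20.2²) = 21.6 m.

22 m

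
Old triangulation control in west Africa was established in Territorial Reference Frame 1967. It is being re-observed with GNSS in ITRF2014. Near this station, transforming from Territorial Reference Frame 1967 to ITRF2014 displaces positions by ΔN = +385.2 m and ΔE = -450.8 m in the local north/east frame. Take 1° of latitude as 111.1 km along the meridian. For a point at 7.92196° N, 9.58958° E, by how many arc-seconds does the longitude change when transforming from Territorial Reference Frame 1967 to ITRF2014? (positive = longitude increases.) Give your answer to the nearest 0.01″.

Δλ = -14.75″

At latitude 7.92196°, cos φ = 0.990457.
1° of longitude at this latitude = 111.1 × cos φ = 110.04 km, so Δλ = -450.8 / 110039.7 = -0.0040967° = -14.748″.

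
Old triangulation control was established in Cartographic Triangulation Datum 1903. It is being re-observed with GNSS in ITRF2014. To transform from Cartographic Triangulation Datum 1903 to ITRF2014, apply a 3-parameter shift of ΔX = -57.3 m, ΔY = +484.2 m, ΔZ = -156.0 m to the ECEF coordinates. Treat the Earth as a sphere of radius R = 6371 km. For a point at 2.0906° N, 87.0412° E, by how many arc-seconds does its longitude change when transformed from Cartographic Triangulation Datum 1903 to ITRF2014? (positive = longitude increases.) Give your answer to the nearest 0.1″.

Δλ = 2.7″

sin φ = 0.036480, cos φ = 0.999334, sin λ = 0.998667, cos λ = 0.051618.
East component: ΔE = −sin λ·ΔX + cos λ·ΔY = −(0.998667)(-57.3) + (0.051618)(484.2) = 82.22 m.
1° of latitude spans πR/180 = 111195 m; at latitude φ, 1° of longitude spans that × cos φ = 111120.9 m, so Δλ = 82.22 / 111120.9 × 3600 = 2.664″.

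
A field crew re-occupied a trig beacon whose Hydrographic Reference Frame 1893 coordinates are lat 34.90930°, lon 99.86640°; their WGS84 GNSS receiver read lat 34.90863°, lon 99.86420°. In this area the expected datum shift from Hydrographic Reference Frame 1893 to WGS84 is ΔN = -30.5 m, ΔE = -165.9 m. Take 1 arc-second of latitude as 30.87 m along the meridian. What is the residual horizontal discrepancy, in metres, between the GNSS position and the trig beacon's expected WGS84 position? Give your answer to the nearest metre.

56 m

Observed coordinate differences: Δφ = -0.00067°, Δλ = -0.00220°.
Converting to metres (1° lat = 111132 m, cos φ = 0.820059): observed ΔN = -74.5 m, observed ΔE = -200.5 m.
Subtracting the expected shift leaves a residual of -74.5 − (-30.5) = -44.0 m north and -200.5 − (-165.9) = -34.6 m east.
Residual distance = √((-44.0)² + (-34.6)²) = 55.9 m.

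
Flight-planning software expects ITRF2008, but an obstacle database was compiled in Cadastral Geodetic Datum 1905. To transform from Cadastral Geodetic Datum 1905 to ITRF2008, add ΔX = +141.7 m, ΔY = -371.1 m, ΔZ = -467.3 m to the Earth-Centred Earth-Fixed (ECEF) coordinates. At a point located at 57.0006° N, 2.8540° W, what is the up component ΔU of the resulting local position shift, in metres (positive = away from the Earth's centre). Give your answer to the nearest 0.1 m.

ΔU = -304.8 m

The local up (radial) axis is (cos φ cos λ, cos φ sin λ, sin φ), giving ΔU = 77.078 + 10.063 − 391.913 = -304.77 m.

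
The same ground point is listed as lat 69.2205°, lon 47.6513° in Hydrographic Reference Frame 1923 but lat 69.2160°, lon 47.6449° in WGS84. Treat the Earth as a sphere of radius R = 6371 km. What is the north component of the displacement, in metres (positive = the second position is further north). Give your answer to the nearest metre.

ΔN = -500 m

Δφ = 69.2160° − 69.2205° = -0.0045°; Δλ = 47.6449° − 47.6513° = -0.0064°.
1° along a meridian = πR/180 = 111195 m.
ΔN = Δφ × 111195 = -500.4 m; ΔE = Δλ × 111195 × cos(69.2205°) = -0.0064 × 111195 × 0.354772 = -252.5 m.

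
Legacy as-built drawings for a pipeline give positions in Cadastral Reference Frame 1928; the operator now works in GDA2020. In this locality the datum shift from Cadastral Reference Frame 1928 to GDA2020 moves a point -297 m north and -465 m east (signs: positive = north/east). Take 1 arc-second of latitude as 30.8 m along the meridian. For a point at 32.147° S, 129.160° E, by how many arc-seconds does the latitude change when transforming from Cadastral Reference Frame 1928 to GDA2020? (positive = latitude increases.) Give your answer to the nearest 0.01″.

Δφ = -9.64″

1″ of latitude = 30.80 m, so Δφ = -297.0 / 30.80 = -9.643″.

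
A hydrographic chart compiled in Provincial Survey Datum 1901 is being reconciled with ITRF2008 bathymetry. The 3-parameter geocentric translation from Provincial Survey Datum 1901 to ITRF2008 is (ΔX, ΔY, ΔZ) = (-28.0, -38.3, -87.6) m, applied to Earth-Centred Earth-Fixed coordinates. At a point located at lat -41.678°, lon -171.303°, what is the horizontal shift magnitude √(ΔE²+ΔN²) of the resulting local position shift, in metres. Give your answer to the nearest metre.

55 m

The local east axis at (φ, λ) is (−sin λ, cos λ, 0), so ΔE = −sin(-171.303°)·(-28.0) + cos(-171.303°)·(-38.3) = 33.63 m.
The local north axis is (−sin φ cos λ, −sin φ sin λ, cos φ), giving ΔN = 18.404 + 3.851 − 65.428 = -43.17 m.
Horizontal magnitude = √(ΔE² + ΔN²) = √(33.63² + (-43.17)²) = 54.72 m.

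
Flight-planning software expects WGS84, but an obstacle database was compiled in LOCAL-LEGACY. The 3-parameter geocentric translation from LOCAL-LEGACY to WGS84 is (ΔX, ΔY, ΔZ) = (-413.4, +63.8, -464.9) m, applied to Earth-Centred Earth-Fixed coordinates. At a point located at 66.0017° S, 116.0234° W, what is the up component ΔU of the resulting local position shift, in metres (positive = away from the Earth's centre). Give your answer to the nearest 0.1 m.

At φ = -66.0017°, λ = -116.0234°: sin φ = -0.913558, cos φ = 0.406710, sin λ = -0.898615, cos λ = -0.438738.
ΔU = cos φ cos λ·ΔX + cos φ sin λ·ΔY + sin φ·ΔZ = (0.406710)(-0.438738)(-413.4) + (0.406710)(-0.898615)(63.8) + (-0.913558)(-464.9) = 475.16 m.

ΔU = 475.2 m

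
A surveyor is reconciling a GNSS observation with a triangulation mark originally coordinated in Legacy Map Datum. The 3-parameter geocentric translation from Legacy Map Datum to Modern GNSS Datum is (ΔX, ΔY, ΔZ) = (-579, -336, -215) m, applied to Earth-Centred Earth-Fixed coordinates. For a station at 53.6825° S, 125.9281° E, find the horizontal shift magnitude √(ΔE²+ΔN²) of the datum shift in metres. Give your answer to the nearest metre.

670 m

At φ = -53.6825°, λ = 125.9281°: sin φ = -0.805747, cos φ = 0.592259, sin λ = 0.809754, cos λ = -0.586770.
ΔE = −sin λ·ΔX + cos λ·ΔY = −(0.809754)·(-579) + (-0.586770)·(-336) = 666.00 m.
ΔN = −sin φ cos λ·ΔX − sin φ sin λ·ΔY + cos φ·ΔZ = −(-0.805747)(-0.586770)(-579) − (-0.805747)(0.809754)(-336) + (0.592259)(-215) = -72.82 m.
Horizontal magnitude = √(ΔE² + ΔN²) = √(666.00² + (-72.82)²) = 669.97 m.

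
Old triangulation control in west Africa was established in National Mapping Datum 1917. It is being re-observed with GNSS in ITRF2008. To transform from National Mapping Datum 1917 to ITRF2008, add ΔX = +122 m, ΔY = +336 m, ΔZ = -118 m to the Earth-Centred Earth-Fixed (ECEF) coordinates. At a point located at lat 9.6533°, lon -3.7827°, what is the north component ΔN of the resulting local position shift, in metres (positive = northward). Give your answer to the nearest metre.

At φ = 9.6533°, λ = -3.7827°: sin φ = 0.167686, cos φ = 0.985840, sin λ = -0.065973, cos λ = 0.997821.
ΔN = −sin φ cos λ·ΔX − sin φ sin λ·ΔY + cos φ·ΔZ = −(0.167686)(0.997821)(122) − (0.167686)(-0.065973)(336) + (0.985840)(-118) = -133.03 m.

ΔN = -133 m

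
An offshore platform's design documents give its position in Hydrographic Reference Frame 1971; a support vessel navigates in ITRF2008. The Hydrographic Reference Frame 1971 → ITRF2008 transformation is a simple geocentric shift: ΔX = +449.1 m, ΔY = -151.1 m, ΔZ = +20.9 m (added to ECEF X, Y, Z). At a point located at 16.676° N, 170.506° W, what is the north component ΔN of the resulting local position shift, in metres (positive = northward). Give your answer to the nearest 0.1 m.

The local north axis is (−sin φ cos λ, −sin φ sin λ, cos φ), giving ΔN = 127.108 − 7.152 + 20.021 = 139.98 m.

ΔN = 140.0 m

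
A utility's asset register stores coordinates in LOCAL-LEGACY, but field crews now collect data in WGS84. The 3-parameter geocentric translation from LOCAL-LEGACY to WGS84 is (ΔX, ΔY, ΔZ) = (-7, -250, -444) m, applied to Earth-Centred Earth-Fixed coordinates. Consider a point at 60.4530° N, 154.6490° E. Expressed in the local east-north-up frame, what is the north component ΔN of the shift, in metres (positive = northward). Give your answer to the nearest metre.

The local north axis is (−sin φ cos λ, −sin φ sin λ, cos φ), giving ΔN = -5.503 + 93.120 − 218.953 = -131.34 m.

ΔN = -131 m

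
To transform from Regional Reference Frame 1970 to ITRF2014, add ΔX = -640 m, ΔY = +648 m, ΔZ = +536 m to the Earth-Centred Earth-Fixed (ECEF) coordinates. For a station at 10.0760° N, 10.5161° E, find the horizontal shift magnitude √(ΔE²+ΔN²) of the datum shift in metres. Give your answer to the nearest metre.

The local east axis at (φ, λ) is (−sin λ, cos λ, 0), so ΔE = −sin(10.5161°)·(-640) + cos(10.5161°)·648 = 753.92 m.
The local north axis is (−sin φ cos λ, −sin φ sin λ, cos φ), giving ΔN = 110.090 − 20.691 + 527.733 = 617.13 m.
Horizontal magnitude = √(ΔE² + ΔN²) = √(753.92² + 617.13²) = 974.30 m.

974 m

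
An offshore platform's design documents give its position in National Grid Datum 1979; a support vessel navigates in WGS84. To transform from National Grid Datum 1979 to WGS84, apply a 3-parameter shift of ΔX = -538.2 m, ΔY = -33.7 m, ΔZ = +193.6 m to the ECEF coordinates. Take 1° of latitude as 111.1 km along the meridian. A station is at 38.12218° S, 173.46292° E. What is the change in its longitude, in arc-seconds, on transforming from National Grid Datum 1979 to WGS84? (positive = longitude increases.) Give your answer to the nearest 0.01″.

sin φ = -0.617340, cos φ = 0.786696, sin λ = 0.113846, cos λ = -0.993498.
East component: ΔE = −sin λ·ΔX + cos λ·ΔY = −(0.113846)(-538.2) + (-0.993498)(-33.7) = 94.75 m.
1° of latitude spans 111100 m; at latitude φ, 1° of longitude spans that × cos φ = 87401.9 m, so Δλ = 94.75 / 87401.9 × 3600 = 3.903″.

Δλ = 3.90″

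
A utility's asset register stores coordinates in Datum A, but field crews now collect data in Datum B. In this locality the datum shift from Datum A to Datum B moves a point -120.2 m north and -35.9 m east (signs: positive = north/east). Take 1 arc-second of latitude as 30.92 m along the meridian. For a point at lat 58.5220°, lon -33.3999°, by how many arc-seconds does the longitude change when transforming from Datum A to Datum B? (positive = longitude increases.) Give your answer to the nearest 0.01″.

At latitude 58.5220°, cos φ = 0.522171.
1″ of longitude at this latitude = 30.92 × cos φ = 16.1455 m, so Δλ = -35.9 / 16.1455 = -2.224″.

Δλ = -2.22″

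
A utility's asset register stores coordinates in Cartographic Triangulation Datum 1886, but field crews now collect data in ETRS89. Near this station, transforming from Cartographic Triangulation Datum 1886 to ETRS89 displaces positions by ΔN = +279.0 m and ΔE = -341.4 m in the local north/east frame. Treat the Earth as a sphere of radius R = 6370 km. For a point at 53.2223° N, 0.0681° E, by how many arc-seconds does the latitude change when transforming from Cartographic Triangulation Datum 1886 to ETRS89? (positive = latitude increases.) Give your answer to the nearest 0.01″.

On a sphere of radius R, 1 rad of latitude = R, so Δφ = ΔN / R = 279.0 / 6370000 = 4.3799e-05 rad = 9.034″.

Δφ = 9.03″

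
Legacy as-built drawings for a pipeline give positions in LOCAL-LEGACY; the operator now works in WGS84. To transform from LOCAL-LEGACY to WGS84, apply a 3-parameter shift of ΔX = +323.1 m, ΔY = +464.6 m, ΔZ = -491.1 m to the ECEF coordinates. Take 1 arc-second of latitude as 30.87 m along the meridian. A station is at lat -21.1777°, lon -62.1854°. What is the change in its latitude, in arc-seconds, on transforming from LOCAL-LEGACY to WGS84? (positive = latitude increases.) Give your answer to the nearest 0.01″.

sin φ = -0.361262, cos φ = 0.932464, sin λ = -0.884462, cos λ = 0.466612.
North component: ΔN = −sin φ cos λ·ΔX − sin φ sin λ·ΔY + cos φ·ΔZ = −(-0.361262)(0.466612)(323.1) − (-0.361262)(-0.884462)(464.6) + (0.932464)(-491.1) = -551.92 m.
1° of latitude spans 3600 × 30.87 = 111132 m, so Δφ = -551.92 / 111132 × 3600 = -17.879″.

Δφ = -17.88″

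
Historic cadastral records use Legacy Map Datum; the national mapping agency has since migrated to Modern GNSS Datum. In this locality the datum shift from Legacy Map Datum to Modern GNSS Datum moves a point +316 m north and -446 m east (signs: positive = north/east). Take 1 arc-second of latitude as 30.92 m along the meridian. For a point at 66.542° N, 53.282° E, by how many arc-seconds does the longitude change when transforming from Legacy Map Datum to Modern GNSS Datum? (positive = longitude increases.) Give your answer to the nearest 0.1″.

Δλ = -36.2″

At latitude 66.542°, cos φ = 0.398077.
1″ of longitude at this latitude = 30.92 × cos φ = 12.3085 m, so Δλ = -446.0 / 12.3085 = -36.235″.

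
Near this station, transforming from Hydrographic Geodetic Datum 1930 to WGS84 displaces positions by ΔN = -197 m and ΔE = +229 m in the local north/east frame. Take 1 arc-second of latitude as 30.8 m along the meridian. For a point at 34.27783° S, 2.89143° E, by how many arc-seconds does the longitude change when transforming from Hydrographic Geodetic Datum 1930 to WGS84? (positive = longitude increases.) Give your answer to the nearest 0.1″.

Δλ = 9.0″

At latitude -34.27783°, cos φ = 0.826316.
1″ of longitude at this latitude = 30.80 × cos φ = 25.4505 m, so Δλ = 229.0 / 25.4505 = 8.998″.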